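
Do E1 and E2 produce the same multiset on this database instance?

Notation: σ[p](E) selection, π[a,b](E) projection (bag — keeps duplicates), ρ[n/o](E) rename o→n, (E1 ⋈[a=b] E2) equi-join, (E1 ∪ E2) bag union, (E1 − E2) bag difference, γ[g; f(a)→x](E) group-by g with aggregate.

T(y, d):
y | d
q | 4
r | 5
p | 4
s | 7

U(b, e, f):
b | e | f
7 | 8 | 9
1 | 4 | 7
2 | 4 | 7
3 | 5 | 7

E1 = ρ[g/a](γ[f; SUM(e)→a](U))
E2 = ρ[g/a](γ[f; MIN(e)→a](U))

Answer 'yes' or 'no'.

E1 stepwise |·|:
  U → 4
  γ[f; SUM(e)→a](U) → 2
  ρ[g/a](γ[f; SUM(e)→a](U)) → 2
E2 stepwise |·|:
  U → 4
  γ[f; MIN(e)→a](U) → 2
  ρ[g/a](γ[f; MIN(e)→a](U)) → 2

E1 result:
f | g
7 | 13
9 | 8
E2 result:
f | g
7 | 4
9 | 8
Witness: (7, 4) appears 0× in E1 but 1× in E2.

no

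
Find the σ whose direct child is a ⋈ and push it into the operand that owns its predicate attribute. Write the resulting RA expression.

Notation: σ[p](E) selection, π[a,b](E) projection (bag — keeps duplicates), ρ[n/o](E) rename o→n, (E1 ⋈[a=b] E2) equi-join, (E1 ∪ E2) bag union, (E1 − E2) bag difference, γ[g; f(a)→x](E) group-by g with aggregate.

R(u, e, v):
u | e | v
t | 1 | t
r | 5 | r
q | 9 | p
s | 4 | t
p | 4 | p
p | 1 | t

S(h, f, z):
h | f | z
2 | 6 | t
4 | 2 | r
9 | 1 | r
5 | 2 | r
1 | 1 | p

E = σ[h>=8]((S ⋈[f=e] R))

σ filters on h, owned by the left side.
E' = (σ[h>=8](S) ⋈[f=e] R)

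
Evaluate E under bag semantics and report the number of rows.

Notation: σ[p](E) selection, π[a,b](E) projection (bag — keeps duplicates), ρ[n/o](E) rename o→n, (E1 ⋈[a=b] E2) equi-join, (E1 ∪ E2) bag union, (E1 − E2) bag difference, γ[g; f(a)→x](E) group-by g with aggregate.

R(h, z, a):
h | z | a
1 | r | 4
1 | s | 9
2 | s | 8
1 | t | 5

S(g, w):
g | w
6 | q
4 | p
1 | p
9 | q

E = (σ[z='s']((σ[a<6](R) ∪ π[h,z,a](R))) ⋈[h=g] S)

Stepwise |·|:
  R → 4
  σ[a<6](R) → 2
  R → 4
  π[h,z,a](R) → 4
  (σ[a<6](R) ∪ π[h,z,a](R)) → 6
  σ[z='s']((σ[a<6](R) ∪ π[h,z,a](R))) → 2
  S → 4
  (σ[z='s']((σ[a<6](R) ∪ π[h,z,a](R))) ⋈[h=g] S) → 1

|E| = 1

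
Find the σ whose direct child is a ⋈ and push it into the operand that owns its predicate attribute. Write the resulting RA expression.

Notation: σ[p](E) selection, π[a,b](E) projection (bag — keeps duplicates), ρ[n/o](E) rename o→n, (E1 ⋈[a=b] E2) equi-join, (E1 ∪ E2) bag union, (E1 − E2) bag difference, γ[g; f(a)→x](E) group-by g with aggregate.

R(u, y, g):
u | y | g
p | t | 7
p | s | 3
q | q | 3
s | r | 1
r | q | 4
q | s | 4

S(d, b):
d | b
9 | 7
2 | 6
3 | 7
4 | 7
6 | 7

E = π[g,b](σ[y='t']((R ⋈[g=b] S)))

σ filters on y, owned by the left side.
E' = π[g,b]((σ[y='t'](R) ⋈[g=b] S))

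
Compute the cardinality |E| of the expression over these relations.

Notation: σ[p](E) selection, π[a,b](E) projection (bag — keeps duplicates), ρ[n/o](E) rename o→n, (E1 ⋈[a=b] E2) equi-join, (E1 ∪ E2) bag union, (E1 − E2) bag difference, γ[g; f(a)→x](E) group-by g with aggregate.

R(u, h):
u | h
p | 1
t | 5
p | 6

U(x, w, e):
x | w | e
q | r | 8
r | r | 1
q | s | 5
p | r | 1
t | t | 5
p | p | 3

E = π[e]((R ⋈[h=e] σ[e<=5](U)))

Subexpression sizes:
  R → 3
  U → 6
  σ[e<=5](U) → 5
  (R ⋈[h=e] σ[e<=5](U)) → 4
  π[e]((R ⋈[h=e] σ[e<=5](U))) → 4

|E| = 4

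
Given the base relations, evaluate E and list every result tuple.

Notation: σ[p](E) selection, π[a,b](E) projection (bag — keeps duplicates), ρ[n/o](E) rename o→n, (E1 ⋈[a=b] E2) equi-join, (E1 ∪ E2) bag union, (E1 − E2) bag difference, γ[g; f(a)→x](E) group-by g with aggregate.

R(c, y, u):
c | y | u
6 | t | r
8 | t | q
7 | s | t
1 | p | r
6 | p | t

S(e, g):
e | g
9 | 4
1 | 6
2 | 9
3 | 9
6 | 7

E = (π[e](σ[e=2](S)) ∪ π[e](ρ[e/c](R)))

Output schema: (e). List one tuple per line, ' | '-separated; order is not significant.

Per-node cardinality:
  S → 5
  σ[e=2](S) → 1
  π[e](σ[e=2](S)) → 1
  R → 5
  ρ[e/c](R) → 5
  π[e](ρ[e/c](R)) → 5
  (π[e](σ[e=2](S)) ∪ π[e](ρ[e/c](R))) → 6

== RESULT ==
e
1
2
6
6
7
8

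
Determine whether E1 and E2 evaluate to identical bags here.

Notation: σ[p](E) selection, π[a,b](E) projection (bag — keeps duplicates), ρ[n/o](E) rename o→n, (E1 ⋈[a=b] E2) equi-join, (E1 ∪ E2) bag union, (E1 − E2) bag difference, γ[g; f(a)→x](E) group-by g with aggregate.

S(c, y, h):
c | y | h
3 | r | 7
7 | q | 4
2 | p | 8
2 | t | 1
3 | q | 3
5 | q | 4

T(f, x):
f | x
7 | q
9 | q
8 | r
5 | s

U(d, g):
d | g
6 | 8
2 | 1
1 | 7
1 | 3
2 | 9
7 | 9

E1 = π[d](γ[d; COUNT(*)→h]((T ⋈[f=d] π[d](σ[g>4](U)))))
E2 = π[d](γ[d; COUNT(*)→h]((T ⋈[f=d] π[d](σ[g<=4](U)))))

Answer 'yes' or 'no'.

E1 row counts bottom-up:
  T → 4
  U → 6
  σ[g>4](U) → 4
  π[d](σ[g>4](U)) → 4
  (T ⋈[f=d] π[d](σ[g>4](U))) → 1
  γ[d; COUNT(*)→h]((T ⋈[f=d] π[d](σ[g>4](U)))) → 1
  π[d](γ[d; COUNT(*)→h]((T ⋈[f=d] π[d](σ[g>4](U))))) → 1
E2 row counts bottom-up:
  T → 4
  U → 6
  σ[g<=4](U) → 2
  π[d](σ[g<=4](U)) → 2
  (T ⋈[f=d] π[d](σ[g<=4](U))) → 0
  γ[d; COUNT(*)→h]((T ⋈[f=d] π[d](σ[g<=4](U)))) → 0
  π[d](γ[d; COUNT(*)→h]((T ⋈[f=d] π[d](σ[g<=4](U))))) → 0

E1 result:
d
7
E2 result:
d
(0 rows)
Witness: (7,) appears 1× in E1 but 0× in E2.

no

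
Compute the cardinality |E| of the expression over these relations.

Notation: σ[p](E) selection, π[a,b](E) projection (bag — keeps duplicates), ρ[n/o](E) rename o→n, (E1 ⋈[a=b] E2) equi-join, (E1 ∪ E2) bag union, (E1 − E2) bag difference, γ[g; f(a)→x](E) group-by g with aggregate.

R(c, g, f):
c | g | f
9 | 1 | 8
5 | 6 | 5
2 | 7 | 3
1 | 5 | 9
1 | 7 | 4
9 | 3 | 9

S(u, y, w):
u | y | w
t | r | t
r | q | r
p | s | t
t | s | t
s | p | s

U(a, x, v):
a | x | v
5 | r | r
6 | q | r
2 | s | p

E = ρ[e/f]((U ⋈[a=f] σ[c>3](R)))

Per-node cardinality:
  U → 3
  R → 6
  σ[c>3](R) → 3
  (U ⋈[a=f] σ[c>3](R)) → 1
  ρ[e/f]((U ⋈[a=f] σ[c>3](R))) → 1

|E| = 1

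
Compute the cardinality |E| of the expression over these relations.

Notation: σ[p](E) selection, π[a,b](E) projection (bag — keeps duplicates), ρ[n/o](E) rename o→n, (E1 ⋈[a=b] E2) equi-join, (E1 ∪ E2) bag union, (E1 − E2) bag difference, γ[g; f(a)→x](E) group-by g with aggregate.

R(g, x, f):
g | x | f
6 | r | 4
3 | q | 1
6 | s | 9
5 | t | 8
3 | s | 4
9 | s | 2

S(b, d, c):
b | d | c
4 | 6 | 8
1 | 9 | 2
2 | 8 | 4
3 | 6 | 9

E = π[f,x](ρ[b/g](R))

Row counts bottom-up:
  R → 6
  ρ[b/g](R) → 6
  π[f,x](ρ[b/g](R)) → 6

|E| = 6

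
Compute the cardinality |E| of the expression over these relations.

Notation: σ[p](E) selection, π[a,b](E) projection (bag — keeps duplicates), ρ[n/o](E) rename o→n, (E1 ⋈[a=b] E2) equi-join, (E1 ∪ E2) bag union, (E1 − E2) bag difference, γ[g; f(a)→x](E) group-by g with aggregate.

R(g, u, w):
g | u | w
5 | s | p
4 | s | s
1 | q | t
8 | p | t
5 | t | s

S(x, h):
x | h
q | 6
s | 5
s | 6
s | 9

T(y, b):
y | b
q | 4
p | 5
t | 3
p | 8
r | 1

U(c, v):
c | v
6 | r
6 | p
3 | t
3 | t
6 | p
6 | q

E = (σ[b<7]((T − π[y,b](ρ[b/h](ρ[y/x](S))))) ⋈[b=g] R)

Row counts bottom-up:
  T → 5
  S → 4
  ρ[y/x](S) → 4
  ρ[b/h](ρ[y/x](S)) → 4
  π[y,b](ρ[b/h](ρ[y/x](S))) → 4
  (T − π[y,b](ρ[b/h](ρ[y/x](S)))) → 5
  σ[b<7]((T − π[y,b](ρ[b/h](ρ[y/x](S))))) → 4
  R → 5
  (σ[b<7]((T − π[y,b](ρ[b/h](ρ[y/x](S))))) ⋈[b=g] R) → 4

|E| = 4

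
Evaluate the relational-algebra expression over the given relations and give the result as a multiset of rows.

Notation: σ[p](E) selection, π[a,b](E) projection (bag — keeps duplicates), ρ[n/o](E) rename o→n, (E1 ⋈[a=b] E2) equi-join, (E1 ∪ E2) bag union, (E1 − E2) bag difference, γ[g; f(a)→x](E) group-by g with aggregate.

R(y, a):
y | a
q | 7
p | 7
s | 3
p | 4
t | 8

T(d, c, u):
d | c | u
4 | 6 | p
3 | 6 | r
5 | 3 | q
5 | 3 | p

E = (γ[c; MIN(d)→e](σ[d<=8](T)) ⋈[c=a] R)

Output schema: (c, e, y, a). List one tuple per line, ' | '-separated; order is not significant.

Subexpression sizes:
  T → 4
  σ[d<=8](T) → 4
  γ[c; MIN(d)→e](σ[d<=8](T)) → 2
  R → 5
  (γ[c; MIN(d)→e](σ[d<=8](T)) ⋈[c=a] R) → 1

== RESULT ==
c | e | y | a
3 | 5 | s | 3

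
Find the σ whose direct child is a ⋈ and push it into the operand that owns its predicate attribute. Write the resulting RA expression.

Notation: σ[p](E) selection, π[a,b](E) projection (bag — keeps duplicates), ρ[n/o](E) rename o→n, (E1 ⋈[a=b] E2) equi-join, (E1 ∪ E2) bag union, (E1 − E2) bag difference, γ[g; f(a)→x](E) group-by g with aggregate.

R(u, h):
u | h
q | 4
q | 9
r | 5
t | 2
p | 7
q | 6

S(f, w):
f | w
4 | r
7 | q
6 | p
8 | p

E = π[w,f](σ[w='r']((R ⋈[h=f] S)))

σ filters on w, owned by the right side.
E' = π[w,f]((R ⋈[h=f] σ[w='r'](S)))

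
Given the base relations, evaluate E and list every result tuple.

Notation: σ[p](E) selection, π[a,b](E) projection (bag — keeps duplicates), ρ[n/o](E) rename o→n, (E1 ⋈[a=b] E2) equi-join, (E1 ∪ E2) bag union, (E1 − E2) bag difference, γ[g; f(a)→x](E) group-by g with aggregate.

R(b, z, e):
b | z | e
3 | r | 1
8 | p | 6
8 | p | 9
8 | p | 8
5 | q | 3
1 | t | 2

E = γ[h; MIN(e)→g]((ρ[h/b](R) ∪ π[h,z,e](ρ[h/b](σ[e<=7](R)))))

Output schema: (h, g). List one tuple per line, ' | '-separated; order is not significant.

Row counts bottom-up:
  R → 6
  ρ[h/b](R) → 6
  R → 6
  σ[e<=7](R) → 4
  ρ[h/b](σ[e<=7](R)) → 4
  π[h,z,e](ρ[h/b](σ[e<=7](R))) → 4
  (ρ[h/b](R) ∪ π[h,z,e](ρ[h/b](σ[e<=7](R)))) → 10
  γ[h; MIN(e)→g]((ρ[h/b](R) ∪ π[h,z,e](ρ[h/b](σ[e<=7](R))))) → 4

== RESULT ==
h | g
1 | 2
3 | 1
5 | 3
8 | 6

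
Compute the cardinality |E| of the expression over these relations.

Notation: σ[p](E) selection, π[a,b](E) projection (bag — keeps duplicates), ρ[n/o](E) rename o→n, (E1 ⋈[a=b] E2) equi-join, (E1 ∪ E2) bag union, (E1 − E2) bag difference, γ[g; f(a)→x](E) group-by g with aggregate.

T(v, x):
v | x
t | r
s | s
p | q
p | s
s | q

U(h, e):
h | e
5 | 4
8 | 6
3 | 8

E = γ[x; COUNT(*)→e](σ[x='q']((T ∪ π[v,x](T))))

Row counts bottom-up:
  T → 5
  T → 5
  π[v,x](T) → 5
  (T ∪ π[v,x](T)) → 10
  σ[x='q']((T ∪ π[v,x](T))) → 4
  γ[x; COUNT(*)→e](σ[x='q']((T ∪ π[v,x](T)))) → 1

|E| = 1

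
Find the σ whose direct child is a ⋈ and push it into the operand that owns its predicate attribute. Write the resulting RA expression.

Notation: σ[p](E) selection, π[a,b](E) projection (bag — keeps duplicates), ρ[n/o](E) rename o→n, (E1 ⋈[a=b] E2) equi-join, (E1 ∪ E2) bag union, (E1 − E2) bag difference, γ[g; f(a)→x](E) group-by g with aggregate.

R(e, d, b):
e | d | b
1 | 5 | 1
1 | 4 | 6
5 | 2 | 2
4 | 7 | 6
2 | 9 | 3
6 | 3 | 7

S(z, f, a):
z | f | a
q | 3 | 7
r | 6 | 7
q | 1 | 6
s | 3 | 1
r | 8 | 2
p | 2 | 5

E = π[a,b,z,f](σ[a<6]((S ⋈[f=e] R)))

σ filters on a, owned by the left side.
E' = π[a,b,z,f]((σ[a<6](S) ⋈[f=e] R))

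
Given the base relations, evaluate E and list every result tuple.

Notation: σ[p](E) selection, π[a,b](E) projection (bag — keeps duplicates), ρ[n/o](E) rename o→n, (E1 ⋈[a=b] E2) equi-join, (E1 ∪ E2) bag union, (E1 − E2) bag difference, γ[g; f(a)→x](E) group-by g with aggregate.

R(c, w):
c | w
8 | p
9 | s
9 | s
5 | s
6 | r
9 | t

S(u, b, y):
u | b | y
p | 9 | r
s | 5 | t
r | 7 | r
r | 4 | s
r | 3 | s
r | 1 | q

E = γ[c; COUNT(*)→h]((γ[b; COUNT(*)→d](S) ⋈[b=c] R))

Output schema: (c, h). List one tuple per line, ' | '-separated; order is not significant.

Stepwise |·|:
  S → 6
  γ[b; COUNT(*)→d](S) → 6
  R → 6
  (γ[b; COUNT(*)→d](S) ⋈[b=c] R) → 4
  γ[c; COUNT(*)→h]((γ[b; COUNT(*)→d](S) ⋈[b=c] R)) → 2

== RESULT ==
c | h
5 | 1
9 | 3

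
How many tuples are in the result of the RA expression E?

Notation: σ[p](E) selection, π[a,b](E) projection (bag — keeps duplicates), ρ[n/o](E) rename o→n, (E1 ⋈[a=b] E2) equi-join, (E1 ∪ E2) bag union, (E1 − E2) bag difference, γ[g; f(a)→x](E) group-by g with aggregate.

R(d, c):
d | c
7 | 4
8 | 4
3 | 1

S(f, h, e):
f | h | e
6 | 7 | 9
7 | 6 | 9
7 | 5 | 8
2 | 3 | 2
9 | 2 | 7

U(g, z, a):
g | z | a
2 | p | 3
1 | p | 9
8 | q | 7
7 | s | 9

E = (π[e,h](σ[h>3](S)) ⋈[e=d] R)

Stepwise |·|:
  S → 5
  σ[h>3](S) → 3
  π[e,h](σ[h>3](S)) → 3
  R → 3
  (π[e,h](σ[h>3](S)) ⋈[e=d] R) → 1

|E| = 1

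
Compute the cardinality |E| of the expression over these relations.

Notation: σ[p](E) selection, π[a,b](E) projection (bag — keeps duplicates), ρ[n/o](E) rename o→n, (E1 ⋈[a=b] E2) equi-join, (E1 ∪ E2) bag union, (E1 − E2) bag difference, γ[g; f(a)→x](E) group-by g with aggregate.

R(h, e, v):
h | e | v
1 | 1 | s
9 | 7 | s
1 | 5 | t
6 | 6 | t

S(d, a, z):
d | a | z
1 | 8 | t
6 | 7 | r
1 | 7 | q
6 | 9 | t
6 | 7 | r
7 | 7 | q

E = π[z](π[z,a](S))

Subexpression sizes:
  S → 6
  π[z,a](S) → 6
  π[z](π[z,a](S)) → 6

|E| = 6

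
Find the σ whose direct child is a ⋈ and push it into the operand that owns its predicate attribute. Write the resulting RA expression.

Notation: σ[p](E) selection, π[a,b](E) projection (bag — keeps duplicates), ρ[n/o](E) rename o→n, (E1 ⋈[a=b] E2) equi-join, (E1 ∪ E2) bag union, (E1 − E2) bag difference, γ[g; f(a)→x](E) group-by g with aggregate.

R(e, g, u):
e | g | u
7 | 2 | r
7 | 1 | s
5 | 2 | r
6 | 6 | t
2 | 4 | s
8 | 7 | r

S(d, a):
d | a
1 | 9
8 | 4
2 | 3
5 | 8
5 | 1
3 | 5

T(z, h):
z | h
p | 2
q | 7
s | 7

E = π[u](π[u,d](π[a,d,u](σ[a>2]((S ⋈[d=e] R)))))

σ filters on a, owned by the left side.
E' = π[u](π[u,d](π[a,d,u]((σ[a>2](S) ⋈[d=e] R))))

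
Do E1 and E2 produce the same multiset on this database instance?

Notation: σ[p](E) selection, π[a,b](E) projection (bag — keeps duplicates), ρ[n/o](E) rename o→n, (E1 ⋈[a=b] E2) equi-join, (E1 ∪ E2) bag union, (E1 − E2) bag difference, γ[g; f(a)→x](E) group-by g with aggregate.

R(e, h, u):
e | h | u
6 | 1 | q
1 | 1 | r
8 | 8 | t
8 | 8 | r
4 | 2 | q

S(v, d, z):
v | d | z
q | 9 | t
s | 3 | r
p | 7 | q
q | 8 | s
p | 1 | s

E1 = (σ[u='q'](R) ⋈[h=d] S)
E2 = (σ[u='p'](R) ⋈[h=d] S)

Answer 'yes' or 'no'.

E1 stepwise |·|:
  R → 5
  σ[u='q'](R) → 2
  S → 5
  (σ[u='q'](R) ⋈[h=d] S) → 1
E2 stepwise |·|:
  R → 5
  σ[u='p'](R) → 0
  S → 5
  (σ[u='p'](R) ⋈[h=d] S) → 0

E1 result:
e | h | u | v | d | z
6 | 1 | q | p | 1 | s
E2 result:
e | h | u | v | d | z
(0 rows)
Witness: (6, 1, 'q', 'p', 1, 's') appears 1× in E1 but 0× in E2.

no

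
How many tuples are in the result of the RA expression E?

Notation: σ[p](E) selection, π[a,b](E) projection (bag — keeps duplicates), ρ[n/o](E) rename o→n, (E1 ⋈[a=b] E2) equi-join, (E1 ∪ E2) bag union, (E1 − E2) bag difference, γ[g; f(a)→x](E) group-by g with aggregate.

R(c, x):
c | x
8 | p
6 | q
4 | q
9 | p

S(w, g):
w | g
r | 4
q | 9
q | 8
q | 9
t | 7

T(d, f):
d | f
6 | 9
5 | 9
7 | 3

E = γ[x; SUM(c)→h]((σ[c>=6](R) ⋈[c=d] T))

Subexpression sizes:
  R → 4
  σ[c>=6](R) → 3
  T → 3
  (σ[c>=6](R) ⋈[c=d] T) → 1
  γ[x; SUM(c)→h]((σ[c>=6](R) ⋈[c=d] T)) → 1

|E| = 1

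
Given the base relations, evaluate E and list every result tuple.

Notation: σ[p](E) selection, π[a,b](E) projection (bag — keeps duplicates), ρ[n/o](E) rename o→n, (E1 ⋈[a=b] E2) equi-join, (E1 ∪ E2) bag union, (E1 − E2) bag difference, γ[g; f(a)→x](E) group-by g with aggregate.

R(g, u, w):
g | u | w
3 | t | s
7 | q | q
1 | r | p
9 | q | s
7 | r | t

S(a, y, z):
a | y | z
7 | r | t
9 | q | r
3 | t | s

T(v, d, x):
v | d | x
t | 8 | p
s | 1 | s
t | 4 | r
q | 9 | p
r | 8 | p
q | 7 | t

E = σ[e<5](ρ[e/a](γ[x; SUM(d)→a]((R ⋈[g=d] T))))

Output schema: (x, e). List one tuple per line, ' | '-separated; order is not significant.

Per-node cardinality:
  R → 5
  T → 6
  (R ⋈[g=d] T) → 4
  γ[x; SUM(d)→a]((R ⋈[g=d] T)) → 3
  ρ[e/a](γ[x; SUM(d)→a]((R ⋈[g=d] T))) → 3
  σ[e<5](ρ[e/a](γ[x; SUM(d)→a]((R ⋈[g=d] T)))) → 1

== RESULT ==
x | e
s | 1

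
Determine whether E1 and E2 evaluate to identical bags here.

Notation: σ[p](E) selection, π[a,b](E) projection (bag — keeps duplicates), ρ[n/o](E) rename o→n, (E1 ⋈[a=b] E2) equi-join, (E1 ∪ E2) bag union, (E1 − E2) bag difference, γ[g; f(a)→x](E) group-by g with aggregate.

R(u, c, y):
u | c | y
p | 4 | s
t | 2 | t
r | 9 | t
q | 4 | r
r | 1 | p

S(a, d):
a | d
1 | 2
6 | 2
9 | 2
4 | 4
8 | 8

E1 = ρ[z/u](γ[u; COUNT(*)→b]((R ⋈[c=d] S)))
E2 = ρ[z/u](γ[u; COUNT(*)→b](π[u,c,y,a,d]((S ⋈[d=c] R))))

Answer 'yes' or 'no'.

E1 row counts bottom-up:
  R → 5
  S → 5
  (R ⋈[c=d] S) → 5
  γ[u; COUNT(*)→b]((R ⋈[c=d] S)) → 3
  ρ[z/u](γ[u; COUNT(*)→b]((R ⋈[c=d] S))) → 3
E2 row counts bottom-up:
  S → 5
  R → 5
  (S ⋈[d=c] R) → 5
  π[u,c,y,a,d]((S ⋈[d=c] R)) → 5
  γ[u; COUNT(*)→b](π[u,c,y,a,d]((S ⋈[d=c] R))) → 3
  ρ[z/u](γ[u; COUNT(*)→b](π[u,c,y,a,d]((S ⋈[d=c] R)))) → 3

E1 and E2 produce the same multiset:
z | b
p | 1
q | 1
t | 3

yes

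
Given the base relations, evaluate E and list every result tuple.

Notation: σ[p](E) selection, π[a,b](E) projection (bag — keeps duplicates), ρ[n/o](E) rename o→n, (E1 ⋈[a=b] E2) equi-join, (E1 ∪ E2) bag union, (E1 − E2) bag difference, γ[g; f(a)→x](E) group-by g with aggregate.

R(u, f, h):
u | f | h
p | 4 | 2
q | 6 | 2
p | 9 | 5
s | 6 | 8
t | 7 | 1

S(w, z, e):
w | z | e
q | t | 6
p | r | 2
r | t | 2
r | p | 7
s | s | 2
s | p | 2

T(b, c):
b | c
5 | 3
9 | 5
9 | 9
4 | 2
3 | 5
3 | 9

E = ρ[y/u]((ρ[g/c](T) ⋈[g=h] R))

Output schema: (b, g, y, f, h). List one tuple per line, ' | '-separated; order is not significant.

Stepwise |·|:
  T → 6
  ρ[g/c](T) → 6
  R → 5
  (ρ[g/c](T) ⋈[g=h] R) → 4
  ρ[y/u]((ρ[g/c](T) ⋈[g=h] R)) → 4

== RESULT ==
b | g | y | f | h
3 | 5 | p | 9 | 5
4 | 2 | p | 4 | 2
4 | 2 | q | 6 | 2
9 | 5 | p | 9 | 5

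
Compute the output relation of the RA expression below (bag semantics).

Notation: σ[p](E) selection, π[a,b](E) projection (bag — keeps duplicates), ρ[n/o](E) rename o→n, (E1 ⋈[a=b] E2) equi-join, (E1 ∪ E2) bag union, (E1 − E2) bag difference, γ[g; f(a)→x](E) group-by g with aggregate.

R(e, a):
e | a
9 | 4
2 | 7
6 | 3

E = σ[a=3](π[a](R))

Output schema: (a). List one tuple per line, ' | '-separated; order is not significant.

Subexpression sizes:
  R → 3
  π[a](R) → 3
  σ[a=3](π[a](R)) → 1

== RESULT ==
a
3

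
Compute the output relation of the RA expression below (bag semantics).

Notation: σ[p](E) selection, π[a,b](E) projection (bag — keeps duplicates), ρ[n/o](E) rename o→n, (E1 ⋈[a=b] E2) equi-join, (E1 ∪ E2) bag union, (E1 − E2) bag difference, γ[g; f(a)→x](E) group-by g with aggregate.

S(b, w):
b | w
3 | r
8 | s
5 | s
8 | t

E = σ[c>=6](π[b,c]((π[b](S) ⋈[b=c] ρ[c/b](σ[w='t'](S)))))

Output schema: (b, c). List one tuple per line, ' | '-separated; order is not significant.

Stepwise |·|:
  S → 4
  π[b](S) → 4
  S → 4
  σ[w='t'](S) → 1
  ρ[c/b](σ[w='t'](S)) → 1
  (π[b](S) ⋈[b=c] ρ[c/b](σ[w='t'](S))) → 2
  π[b,c]((π[b](S) ⋈[b=c] ρ[c/b](σ[w='t'](S)))) → 2
  σ[c>=6](π[b,c]((π[b](S) ⋈[b=c] ρ[c/b](σ[w='t'](S))))) → 2

== RESULT ==
b | c
8 | 8
8 | 8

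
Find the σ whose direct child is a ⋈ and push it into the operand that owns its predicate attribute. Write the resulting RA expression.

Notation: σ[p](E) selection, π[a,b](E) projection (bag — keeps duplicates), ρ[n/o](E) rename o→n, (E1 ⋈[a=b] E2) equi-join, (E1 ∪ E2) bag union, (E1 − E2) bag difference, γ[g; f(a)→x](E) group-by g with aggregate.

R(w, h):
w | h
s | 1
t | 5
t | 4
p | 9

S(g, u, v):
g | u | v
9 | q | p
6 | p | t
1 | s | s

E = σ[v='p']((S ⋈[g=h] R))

σ filters on v, owned by the left side.
E' = (σ[v='p'](S) ⋈[g=h] R)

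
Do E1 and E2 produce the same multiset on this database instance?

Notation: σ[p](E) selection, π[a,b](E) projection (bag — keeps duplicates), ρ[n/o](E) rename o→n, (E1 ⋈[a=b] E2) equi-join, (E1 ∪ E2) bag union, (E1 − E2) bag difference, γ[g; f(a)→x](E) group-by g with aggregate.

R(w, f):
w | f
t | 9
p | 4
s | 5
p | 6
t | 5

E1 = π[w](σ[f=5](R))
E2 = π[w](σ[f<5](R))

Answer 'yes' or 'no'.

E1 stepwise |·|:
  R → 5
  σ[f=5](R) → 2
  π[w](σ[f=5](R)) → 2
E2 stepwise |·|:
  R → 5
  σ[f<5](R) → 1
  π[w](σ[f<5](R)) → 1

E1 result:
w
s
t
E2 result:
w
p
Witness: ('p',) appears 0× in E1 but 1× in E2.

no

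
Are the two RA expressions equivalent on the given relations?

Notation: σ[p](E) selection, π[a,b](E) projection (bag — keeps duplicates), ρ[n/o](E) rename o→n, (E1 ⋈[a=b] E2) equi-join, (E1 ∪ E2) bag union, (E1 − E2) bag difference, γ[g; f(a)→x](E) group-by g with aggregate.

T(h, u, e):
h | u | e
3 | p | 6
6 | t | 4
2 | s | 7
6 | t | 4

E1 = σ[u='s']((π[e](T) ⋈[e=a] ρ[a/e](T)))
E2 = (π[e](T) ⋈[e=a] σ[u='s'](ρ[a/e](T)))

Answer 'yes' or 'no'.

E1 row counts bottom-up:
  T → 4
  π[e](T) → 4
  T → 4
  ρ[a/e](T) → 4
  (π[e](T) ⋈[e=a] ρ[a/e](T)) → 6
  σ[u='s']((π[e](T) ⋈[e=a] ρ[a/e](T))) → 1
E2 row counts bottom-up:
  T → 4
  π[e](T) → 4
  T → 4
  ρ[a/e](T) → 4
  σ[u='s'](ρ[a/e](T)) → 1
  (π[e](T) ⋈[e=a] σ[u='s'](ρ[a/e](T))) → 1

E1 and E2 produce the same multiset:
e | h | u | a
7 | 2 | s | 7

yes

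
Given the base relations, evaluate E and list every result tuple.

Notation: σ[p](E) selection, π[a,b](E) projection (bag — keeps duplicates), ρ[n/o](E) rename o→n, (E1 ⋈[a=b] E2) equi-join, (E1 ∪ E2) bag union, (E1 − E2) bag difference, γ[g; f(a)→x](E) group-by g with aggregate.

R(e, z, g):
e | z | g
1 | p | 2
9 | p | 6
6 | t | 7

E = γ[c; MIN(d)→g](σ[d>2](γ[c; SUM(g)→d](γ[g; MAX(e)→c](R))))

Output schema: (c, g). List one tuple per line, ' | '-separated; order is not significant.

Stepwise |·|:
  R → 3
  γ[g; MAX(e)→c](R) → 3
  γ[c; SUM(g)→d](γ[g; MAX(e)→c](R)) → 3
  σ[d>2](γ[c; SUM(g)→d](γ[g; MAX(e)→c](R))) → 2
  γ[c; MIN(d)→g](σ[d>2](γ[c; SUM(g)→d](γ[g; MAX(e)→c](R)))) → 2

== RESULT ==
c | g
6 | 7
9 | 6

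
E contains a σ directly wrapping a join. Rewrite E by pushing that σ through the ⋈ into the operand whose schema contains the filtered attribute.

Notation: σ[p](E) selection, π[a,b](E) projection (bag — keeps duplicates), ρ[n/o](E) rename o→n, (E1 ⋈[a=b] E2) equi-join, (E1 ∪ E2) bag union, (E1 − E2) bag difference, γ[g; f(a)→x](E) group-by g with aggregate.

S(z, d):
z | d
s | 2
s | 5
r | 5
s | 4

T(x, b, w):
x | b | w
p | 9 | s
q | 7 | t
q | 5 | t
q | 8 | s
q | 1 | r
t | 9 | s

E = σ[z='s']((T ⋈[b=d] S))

σ filters on z, owned by the right side.
E' = (T ⋈[b=d] σ[z='s'](S))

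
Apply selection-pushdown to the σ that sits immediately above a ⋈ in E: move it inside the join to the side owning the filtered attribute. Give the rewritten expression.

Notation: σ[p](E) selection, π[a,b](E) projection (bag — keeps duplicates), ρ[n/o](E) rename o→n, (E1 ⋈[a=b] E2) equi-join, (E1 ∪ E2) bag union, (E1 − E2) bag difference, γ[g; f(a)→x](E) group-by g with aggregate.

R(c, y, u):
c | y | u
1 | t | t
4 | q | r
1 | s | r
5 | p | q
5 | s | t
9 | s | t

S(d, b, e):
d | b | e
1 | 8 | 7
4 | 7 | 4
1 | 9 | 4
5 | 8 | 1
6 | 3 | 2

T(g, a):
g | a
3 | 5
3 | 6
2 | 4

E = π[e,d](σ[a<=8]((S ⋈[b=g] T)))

σ filters on a, owned by the right side.
E' = π[e,d]((S ⋈[b=g] σ[a<=8](T)))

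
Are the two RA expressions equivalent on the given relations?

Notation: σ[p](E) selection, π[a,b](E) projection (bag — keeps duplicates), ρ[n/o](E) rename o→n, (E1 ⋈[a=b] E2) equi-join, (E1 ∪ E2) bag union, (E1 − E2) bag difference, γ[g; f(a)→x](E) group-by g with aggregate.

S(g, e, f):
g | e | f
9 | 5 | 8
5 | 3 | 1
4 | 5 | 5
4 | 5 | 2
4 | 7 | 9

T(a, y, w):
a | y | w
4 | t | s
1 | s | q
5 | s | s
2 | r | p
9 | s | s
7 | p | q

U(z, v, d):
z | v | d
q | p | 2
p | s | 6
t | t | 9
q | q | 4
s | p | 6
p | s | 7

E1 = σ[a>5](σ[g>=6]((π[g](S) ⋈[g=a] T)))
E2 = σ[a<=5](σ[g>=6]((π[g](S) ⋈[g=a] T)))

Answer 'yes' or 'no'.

E1 per-node cardinality:
  S → 5
  π[g](S) → 5
  T → 6
  (π[g](S) ⋈[g=a] T) → 5
  σ[g>=6]((π[g](S) ⋈[g=a] T)) → 1
  σ[a>5](σ[g>=6]((π[g](S) ⋈[g=a] T))) → 1
E2 per-node cardinality:
  S → 5
  π[g](S) → 5
  T → 6
  (π[g](S) ⋈[g=a] T) → 5
  σ[g>=6]((π[g](S) ⋈[g=a] T)) → 1
  σ[a<=5](σ[g>=6]((π[g](S) ⋈[g=a] T))) → 0

E1 result:
g | a | y | w
9 | 9 | s | s
E2 result:
g | a | y | w
(0 rows)
Witness: (9, 9, 's', 's') appears 1× in E1 but 0× in E2.

no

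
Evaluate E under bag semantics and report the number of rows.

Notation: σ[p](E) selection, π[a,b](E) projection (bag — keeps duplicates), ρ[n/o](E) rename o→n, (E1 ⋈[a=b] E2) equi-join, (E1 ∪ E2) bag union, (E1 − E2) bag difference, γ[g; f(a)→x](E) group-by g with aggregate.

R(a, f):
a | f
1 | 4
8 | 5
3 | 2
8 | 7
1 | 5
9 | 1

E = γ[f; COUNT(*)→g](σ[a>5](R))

Subexpression sizes:
  R → 6
  σ[a>5](R) → 3
  γ[f; COUNT(*)→g](σ[a>5](R)) → 3

|E| = 3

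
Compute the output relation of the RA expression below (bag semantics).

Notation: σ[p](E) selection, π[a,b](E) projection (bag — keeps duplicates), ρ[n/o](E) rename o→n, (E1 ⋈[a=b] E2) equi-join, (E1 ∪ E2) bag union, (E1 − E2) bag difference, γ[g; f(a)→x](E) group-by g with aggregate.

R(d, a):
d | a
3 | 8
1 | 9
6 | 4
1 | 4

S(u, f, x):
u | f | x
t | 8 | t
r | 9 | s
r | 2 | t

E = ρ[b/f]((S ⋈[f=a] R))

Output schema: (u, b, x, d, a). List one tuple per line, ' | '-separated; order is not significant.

Row counts bottom-up:
  S → 3
  R → 4
  (S ⋈[f=a] R) → 2
  ρ[b/f]((S ⋈[f=a] R)) → 2

== RESULT ==
u | b | x | d | a
r | 9 | s | 1 | 9
t | 8 | t | 3 | 8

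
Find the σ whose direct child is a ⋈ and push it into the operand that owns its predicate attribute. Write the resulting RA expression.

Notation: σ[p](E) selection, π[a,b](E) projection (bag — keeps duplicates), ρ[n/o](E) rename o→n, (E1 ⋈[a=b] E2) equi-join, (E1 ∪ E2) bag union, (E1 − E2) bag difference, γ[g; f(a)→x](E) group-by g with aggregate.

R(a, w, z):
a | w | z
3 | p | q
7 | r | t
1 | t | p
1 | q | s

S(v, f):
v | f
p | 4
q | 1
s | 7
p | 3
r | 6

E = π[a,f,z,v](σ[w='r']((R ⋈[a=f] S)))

σ filters on w, owned by the left side.
E' = π[a,f,z,v]((σ[w='r'](R) ⋈[a=f] S))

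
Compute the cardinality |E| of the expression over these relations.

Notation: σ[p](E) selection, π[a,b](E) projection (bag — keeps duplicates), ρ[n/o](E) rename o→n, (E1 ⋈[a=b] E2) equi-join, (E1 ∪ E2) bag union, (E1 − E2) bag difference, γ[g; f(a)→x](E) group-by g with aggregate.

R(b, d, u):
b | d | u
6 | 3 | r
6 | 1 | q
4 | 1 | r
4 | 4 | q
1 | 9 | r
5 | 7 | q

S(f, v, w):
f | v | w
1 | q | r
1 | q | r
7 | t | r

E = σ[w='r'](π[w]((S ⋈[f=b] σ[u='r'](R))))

Stepwise |·|:
  S → 3
  R → 6
  σ[u='r'](R) → 3
  (S ⋈[f=b] σ[u='r'](R)) → 2
  π[w]((S ⋈[f=b] σ[u='r'](R))) → 2
  σ[w='r'](π[w]((S ⋈[f=b] σ[u='r'](R)))) → 2

|E| = 2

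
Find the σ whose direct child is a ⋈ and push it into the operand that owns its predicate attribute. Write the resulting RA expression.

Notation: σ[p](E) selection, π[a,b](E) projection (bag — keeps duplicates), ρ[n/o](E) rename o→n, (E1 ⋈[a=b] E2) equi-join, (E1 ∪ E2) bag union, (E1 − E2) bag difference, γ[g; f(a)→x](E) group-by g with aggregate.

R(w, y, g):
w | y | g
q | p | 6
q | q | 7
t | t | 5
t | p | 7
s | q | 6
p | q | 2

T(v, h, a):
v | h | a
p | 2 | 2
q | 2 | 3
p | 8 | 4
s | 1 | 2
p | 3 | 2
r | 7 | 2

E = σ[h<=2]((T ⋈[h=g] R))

σ filters on h, owned by the left side.
E' = (σ[h<=2](T) ⋈[h=g] R)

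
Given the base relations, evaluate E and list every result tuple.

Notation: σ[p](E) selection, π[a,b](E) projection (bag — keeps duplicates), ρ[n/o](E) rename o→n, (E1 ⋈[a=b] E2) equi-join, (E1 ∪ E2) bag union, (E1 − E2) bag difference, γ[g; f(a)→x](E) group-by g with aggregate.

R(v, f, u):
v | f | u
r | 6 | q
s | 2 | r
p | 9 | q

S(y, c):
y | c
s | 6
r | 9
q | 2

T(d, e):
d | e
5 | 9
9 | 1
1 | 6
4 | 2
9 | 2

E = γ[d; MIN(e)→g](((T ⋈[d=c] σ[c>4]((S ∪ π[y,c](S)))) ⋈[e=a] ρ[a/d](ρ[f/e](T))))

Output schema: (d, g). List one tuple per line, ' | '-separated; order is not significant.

Row counts bottom-up:
  T → 5
  S → 3
  S → 3
  π[y,c](S) → 3
  (S ∪ π[y,c](S)) → 6
  σ[c>4]((S ∪ π[y,c](S))) → 4
  (T ⋈[d=c] σ[c>4]((S ∪ π[y,c](S)))) → 4
  T → 5
  ρ[f/e](T) → 5
  ρ[a/d](ρ[f/e](T)) → 5
  ((T ⋈[d=c] σ[c>4]((S ∪ π[y,c](S)))) ⋈[e=a] ρ[a/d](ρ[f/e](T))) → 2
  γ[d; MIN(e)→g](((T ⋈[d=c] σ[c>4]((S ∪ π[y,c](S)))) ⋈[e=a] ρ[a/d](ρ[f/e](T)))) → 1

== RESULT ==
d | g
9 | 1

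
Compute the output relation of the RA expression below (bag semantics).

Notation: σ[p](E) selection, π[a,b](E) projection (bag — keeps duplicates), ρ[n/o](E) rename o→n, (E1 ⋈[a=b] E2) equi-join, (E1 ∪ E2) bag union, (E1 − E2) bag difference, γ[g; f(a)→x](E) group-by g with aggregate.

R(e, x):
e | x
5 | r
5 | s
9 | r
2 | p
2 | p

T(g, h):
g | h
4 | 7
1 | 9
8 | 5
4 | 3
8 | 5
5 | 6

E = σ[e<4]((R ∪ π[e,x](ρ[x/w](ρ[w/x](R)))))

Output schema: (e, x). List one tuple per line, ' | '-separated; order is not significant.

Row counts bottom-up:
  R → 5
  R → 5
  ρ[w/x](R) → 5
  ρ[x/w](ρ[w/x](R)) → 5
  π[e,x](ρ[x/w](ρ[w/x](R))) → 5
  (R ∪ π[e,x](ρ[x/w](ρ[w/x](R)))) → 10
  σ[e<4]((R ∪ π[e,x](ρ[x/w](ρ[w/x](R))))) → 4

== RESULT ==
e | x
2 | p
2 | p
2 | p
2 | p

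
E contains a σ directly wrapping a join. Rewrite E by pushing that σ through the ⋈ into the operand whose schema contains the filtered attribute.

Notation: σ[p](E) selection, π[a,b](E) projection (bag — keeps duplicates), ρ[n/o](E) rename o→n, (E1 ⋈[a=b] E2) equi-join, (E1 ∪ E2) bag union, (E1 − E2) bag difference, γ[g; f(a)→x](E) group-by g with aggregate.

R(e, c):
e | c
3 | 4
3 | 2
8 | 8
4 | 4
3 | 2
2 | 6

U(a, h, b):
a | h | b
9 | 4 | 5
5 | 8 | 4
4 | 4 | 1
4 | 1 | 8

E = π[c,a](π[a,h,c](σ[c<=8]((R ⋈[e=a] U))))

σ filters on c, owned by the left side.
E' = π[c,a](π[a,h,c]((σ[c<=8](R) ⋈[e=a] U)))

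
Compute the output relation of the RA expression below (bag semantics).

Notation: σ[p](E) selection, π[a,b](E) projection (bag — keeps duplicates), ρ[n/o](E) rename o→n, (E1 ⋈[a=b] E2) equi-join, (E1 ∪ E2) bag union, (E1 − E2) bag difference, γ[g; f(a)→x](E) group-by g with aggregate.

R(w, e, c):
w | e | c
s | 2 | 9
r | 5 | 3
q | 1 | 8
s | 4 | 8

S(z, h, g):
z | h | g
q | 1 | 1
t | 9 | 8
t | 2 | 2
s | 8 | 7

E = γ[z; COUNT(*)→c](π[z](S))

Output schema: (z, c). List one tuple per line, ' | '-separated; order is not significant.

Row counts bottom-up:
  S → 4
  π[z](S) → 4
  γ[z; COUNT(*)→c](π[z](S)) → 3

== RESULT ==
z | c
q | 1
s | 1
t | 2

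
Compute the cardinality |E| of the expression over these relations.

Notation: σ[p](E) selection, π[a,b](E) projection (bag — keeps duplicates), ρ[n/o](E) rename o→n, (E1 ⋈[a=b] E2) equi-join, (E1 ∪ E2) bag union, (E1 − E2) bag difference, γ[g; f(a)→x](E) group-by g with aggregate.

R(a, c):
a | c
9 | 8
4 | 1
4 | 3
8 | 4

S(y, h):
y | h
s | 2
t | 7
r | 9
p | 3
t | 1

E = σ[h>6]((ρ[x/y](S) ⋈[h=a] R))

Subexpression sizes:
  S → 5
  ρ[x/y](S) → 5
  R → 4
  (ρ[x/y](S) ⋈[h=a] R) → 1
  σ[h>6]((ρ[x/y](S) ⋈[h=a] R)) → 1

|E| = 1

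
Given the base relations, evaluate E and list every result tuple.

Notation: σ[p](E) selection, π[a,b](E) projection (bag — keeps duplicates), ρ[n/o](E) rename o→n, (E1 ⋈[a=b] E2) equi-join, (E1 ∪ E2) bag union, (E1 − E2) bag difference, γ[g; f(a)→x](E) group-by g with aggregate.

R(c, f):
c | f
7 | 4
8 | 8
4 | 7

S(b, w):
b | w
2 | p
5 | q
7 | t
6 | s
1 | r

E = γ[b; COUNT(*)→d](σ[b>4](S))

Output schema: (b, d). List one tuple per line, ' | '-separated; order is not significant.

Subexpression sizes:
  S → 5
  σ[b>4](S) → 3
  γ[b; COUNT(*)→d](σ[b>4](S)) → 3

== RESULT ==
b | d
5 | 1
6 | 1
7 | 1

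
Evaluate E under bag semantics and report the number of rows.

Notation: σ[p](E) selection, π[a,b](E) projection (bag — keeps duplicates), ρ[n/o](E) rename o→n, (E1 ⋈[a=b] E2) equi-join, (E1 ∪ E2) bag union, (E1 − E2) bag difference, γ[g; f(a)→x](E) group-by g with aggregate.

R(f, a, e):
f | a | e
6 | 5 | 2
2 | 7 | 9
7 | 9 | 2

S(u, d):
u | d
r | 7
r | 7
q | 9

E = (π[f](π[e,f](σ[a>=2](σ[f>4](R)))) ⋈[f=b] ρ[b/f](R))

Stepwise |·|:
  R → 3
  σ[f>4](R) → 2
  σ[a>=2](σ[f>4](R)) → 2
  π[e,f](σ[a>=2](σ[f>4](R))) → 2
  π[f](π[e,f](σ[a>=2](σ[f>4](R)))) → 2
  R → 3
  ρ[b/f](R) → 3
  (π[f](π[e,f](σ[a>=2](σ[f>4](R)))) ⋈[f=b] ρ[b/f](R)) → 2

|E| = 2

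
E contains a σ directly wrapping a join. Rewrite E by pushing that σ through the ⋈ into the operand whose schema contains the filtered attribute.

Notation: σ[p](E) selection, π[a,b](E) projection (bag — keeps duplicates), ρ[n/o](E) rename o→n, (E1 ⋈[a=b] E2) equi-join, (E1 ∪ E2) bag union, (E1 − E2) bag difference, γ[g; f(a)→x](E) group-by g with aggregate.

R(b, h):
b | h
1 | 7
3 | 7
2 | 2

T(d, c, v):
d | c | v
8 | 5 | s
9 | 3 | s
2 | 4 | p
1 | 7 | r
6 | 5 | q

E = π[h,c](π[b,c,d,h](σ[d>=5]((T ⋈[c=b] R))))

σ filters on d, owned by the left side.
E' = π[h,c](π[b,c,d,h]((σ[d>=5](T) ⋈[c=b] R)))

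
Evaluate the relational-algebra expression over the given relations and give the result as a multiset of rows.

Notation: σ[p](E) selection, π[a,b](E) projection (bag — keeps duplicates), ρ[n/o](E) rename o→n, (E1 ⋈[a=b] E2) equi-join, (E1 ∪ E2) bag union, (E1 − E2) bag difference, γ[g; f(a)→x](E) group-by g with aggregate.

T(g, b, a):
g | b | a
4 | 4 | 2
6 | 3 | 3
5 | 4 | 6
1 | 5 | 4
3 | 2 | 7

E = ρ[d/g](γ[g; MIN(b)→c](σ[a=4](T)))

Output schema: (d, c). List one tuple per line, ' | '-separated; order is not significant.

Subexpression sizes:
  T → 5
  σ[a=4](T) → 1
  γ[g; MIN(b)→c](σ[a=4](T)) → 1
  ρ[d/g](γ[g; MIN(b)→c](σ[a=4](T))) → 1

== RESULT ==
d | c
1 | 5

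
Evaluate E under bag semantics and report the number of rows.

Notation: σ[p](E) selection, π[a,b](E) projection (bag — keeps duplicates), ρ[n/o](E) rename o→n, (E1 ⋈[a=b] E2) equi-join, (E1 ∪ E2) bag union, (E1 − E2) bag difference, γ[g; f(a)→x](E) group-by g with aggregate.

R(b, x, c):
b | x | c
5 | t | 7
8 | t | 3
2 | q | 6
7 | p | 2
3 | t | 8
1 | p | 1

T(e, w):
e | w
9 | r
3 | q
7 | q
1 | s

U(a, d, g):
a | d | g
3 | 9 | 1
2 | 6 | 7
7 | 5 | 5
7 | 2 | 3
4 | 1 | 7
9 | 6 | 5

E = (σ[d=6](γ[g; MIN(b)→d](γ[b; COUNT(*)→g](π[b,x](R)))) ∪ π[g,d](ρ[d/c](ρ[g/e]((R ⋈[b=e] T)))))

Subexpression sizes:
  R → 6
  π[b,x](R) → 6
  γ[b; COUNT(*)→g](π[b,x](R)) → 6
  γ[g; MIN(b)→d](γ[b; COUNT(*)→g](π[b,x](R))) → 1
  σ[d=6](γ[g; MIN(b)→d](γ[b; COUNT(*)→g](π[b,x](R)))) → 0
  R → 6
  T → 4
  (R ⋈[b=e] T) → 3
  ρ[g/e]((R ⋈[b=e] T)) → 3
  ρ[d/c](ρ[g/e]((R ⋈[b=e] T))) → 3
  π[g,d](ρ[d/c](ρ[g/e]((R ⋈[b=e] T)))) → 3
  (σ[d=6](γ[g; MIN(b)→d](γ[b; COUNT(*)→g](π[b,x](R)))) ∪ π[g,d](ρ[d/c](ρ[g/e]((R ⋈[b=e] T))))) → 3

|E| = 3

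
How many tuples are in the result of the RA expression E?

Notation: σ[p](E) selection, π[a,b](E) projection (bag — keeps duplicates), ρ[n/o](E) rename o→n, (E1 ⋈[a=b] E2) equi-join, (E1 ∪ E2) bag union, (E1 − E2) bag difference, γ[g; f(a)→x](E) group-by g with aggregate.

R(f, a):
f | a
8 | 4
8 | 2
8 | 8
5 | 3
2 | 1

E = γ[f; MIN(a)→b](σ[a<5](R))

Stepwise |·|:
  R → 5
  σ[a<5](R) → 4
  γ[f; MIN(a)→b](σ[a<5](R)) → 3

|E| = 3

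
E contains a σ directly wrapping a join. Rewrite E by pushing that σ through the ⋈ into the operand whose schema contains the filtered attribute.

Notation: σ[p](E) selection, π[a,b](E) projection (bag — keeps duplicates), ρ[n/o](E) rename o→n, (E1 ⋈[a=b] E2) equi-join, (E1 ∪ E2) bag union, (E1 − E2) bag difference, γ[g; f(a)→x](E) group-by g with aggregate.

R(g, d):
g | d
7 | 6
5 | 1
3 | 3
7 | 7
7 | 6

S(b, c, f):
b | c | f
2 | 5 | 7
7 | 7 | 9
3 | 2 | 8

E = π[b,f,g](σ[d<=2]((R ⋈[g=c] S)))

σ filters on d, owned by the left side.
E' = π[b,f,g]((σ[d<=2](R) ⋈[g=c] S))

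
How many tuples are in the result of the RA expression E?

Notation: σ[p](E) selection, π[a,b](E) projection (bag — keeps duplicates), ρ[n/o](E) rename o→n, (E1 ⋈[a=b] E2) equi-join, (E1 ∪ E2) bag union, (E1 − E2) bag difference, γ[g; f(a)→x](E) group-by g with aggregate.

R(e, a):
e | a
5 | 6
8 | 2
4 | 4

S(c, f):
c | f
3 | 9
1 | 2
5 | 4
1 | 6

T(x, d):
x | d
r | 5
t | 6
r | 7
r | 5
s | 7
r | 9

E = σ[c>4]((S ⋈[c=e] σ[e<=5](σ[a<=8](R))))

Per-node cardinality:
  S → 4
  R → 3
  σ[a<=8](R) → 3
  σ[e<=5](σ[a<=8](R)) → 2
  (S ⋈[c=e] σ[e<=5](σ[a<=8](R))) → 1
  σ[c>4]((S ⋈[c=e] σ[e<=5](σ[a<=8](R)))) → 1

|E| = 1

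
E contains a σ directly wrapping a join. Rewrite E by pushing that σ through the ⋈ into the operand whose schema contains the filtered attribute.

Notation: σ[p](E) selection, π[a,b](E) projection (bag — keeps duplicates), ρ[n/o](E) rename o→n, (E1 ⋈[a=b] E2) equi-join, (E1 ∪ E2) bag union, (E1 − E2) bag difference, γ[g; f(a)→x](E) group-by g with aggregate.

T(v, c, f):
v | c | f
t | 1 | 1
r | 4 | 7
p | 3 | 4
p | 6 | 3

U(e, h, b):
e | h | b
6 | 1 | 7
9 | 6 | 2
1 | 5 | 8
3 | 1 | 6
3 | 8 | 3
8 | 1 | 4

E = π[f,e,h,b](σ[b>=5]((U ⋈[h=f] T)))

σ filters on b, owned by the left side.
E' = π[f,e,h,b]((σ[b>=5](U) ⋈[h=f] T))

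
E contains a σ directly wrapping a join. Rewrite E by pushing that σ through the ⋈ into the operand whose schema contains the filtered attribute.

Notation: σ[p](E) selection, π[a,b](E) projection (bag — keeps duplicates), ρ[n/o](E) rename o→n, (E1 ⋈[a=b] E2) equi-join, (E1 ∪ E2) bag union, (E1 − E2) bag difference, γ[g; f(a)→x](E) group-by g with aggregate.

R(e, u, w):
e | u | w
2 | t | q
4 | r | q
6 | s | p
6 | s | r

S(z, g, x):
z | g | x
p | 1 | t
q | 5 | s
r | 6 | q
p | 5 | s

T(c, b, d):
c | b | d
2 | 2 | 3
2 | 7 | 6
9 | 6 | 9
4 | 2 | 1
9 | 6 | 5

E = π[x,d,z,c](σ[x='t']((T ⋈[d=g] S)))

σ filters on x, owned by the right side.
E' = π[x,d,z,c]((T ⋈[d=g] σ[x='t'](S)))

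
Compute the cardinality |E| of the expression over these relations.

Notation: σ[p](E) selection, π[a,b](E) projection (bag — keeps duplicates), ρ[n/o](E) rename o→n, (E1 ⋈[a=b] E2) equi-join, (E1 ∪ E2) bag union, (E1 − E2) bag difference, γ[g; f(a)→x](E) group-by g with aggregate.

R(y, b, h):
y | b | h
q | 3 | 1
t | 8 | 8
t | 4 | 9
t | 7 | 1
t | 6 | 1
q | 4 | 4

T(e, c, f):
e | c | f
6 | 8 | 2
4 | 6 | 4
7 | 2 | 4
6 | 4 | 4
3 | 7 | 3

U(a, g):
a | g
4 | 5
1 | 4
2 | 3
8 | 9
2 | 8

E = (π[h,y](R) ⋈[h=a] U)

Row counts bottom-up:
  R → 6
  π[h,y](R) → 6
  U → 5
  (π[h,y](R) ⋈[h=a] U) → 5

|E| = 5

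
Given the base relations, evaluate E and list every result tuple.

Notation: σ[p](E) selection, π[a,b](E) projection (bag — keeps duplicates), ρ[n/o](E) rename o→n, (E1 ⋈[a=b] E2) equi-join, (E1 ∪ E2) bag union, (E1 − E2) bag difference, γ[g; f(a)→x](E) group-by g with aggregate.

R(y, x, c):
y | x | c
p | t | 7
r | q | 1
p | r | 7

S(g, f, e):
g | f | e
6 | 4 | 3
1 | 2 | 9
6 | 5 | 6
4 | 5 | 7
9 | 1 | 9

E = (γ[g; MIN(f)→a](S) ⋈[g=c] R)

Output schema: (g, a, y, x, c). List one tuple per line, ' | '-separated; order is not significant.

Subexpression sizes:
  S → 5
  γ[g; MIN(f)→a](S) → 4
  R → 3
  (γ[g; MIN(f)→a](S) ⋈[g=c] R) → 1

== RESULT ==
g | a | y | x | c
1 | 2 | r | q | 1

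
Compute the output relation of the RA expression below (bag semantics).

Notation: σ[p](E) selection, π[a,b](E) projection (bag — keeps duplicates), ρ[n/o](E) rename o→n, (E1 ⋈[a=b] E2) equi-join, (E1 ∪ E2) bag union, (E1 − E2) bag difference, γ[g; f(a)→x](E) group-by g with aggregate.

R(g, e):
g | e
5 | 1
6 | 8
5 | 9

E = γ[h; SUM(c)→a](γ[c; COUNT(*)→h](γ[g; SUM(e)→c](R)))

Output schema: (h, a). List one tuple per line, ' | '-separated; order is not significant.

Subexpression sizes:
  R → 3
  γ[g; SUM(e)→c](R) → 2
  γ[c; COUNT(*)→h](γ[g; SUM(e)→c](R)) → 2
  γ[h; SUM(c)→a](γ[c; COUNT(*)→h](γ[g; SUM(e)→c](R))) → 1

== RESULT ==
h | a
1 | 18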